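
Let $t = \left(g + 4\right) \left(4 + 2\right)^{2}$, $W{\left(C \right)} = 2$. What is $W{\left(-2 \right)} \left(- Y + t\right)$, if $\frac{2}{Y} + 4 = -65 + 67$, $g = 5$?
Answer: $650$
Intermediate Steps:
$Y = -1$ ($Y = \frac{2}{-4 + \left(-65 + 67\right)} = \frac{2}{-4 + 2} = \frac{2}{-2} = 2 \left(- \frac{1}{2}\right) = -1$)
$t = 324$ ($t = \left(5 + 4\right) \left(4 + 2\right)^{2} = 9 \cdot 6^{2} = 9 \cdot 36 = 324$)
$W{\left(-2 \right)} \left(- Y + t\right) = 2 \left(\left(-1\right) \left(-1\right) + 324\right) = 2 \left(1 + 324\right) = 2 \cdot 325 = 650$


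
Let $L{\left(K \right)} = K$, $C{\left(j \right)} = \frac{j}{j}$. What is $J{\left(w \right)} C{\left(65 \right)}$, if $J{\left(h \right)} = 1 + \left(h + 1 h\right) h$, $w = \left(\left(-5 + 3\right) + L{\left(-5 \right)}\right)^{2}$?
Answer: $4803$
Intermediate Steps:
$C{\left(j \right)} = 1$
$w = 49$ ($w = \left(\left(-5 + 3\right) - 5\right)^{2} = \left(-2 - 5\right)^{2} = \left(-7\right)^{2} = 49$)
$J{\left(h \right)} = 1 + 2 h^{2}$ ($J{\left(h \right)} = 1 + \left(h + h\right) h = 1 + 2 h h = 1 + 2 h^{2}$)
$J{\left(w \right)} C{\left(65 \right)} = \left(1 + 2 \cdot 49^{2}\right) 1 = \left(1 + 2 \cdot 2401\right) 1 = \left(1 + 4802\right) 1 = 4803 \cdot 1 = 4803$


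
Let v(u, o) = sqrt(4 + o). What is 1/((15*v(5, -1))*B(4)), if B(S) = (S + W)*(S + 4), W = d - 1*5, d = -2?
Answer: -sqrt(3)/1080 ≈ -0.0016038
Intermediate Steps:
W = -7 (W = -2 - 1*5 = -2 - 5 = -7)
B(S) = (-7 + S)*(4 + S) (B(S) = (S - 7)*(S + 4) = (-7 + S)*(4 + S))
1/((15*v(5, -1))*B(4)) = 1/((15*sqrt(4 - 1))*(-28 + 4**2 - 3*4)) = 1/((15*sqrt(3))*(-28 + 16 - 12)) = 1/((15*sqrt(3))*(-24)) = 1/(-360*sqrt(3)) = -sqrt(3)/1080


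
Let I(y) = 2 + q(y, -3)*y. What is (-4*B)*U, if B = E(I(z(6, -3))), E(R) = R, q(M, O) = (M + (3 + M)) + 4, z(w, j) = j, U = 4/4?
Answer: 4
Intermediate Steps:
U = 1 (U = 4*(1/4) = 1)
q(M, O) = 7 + 2*M (q(M, O) = (3 + 2*M) + 4 = 7 + 2*M)
I(y) = 2 + y*(7 + 2*y) (I(y) = 2 + (7 + 2*y)*y = 2 + y*(7 + 2*y))
B = -1 (B = 2 - 3*(7 + 2*(-3)) = 2 - 3*(7 - 6) = 2 - 3*1 = 2 - 3 = -1)
(-4*B)*U = -4*(-1)*1 = 4*1 = 4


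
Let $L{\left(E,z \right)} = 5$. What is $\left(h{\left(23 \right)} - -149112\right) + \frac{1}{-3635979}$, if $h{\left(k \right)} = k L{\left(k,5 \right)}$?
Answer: $\frac{542586238232}{3635979} \approx 1.4923 \cdot 10^{5}$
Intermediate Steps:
$h{\left(k \right)} = 5 k$ ($h{\left(k \right)} = k 5 = 5 k$)
$\left(h{\left(23 \right)} - -149112\right) + \frac{1}{-3635979} = \left(5 \cdot 23 - -149112\right) + \frac{1}{-3635979} = \left(115 + 149112\right) - \frac{1}{3635979} = 149227 - \frac{1}{3635979} = \frac{542586238232}{3635979}$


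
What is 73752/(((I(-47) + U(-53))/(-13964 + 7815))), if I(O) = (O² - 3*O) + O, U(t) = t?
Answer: -75583508/375 ≈ -2.0156e+5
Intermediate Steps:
I(O) = O² - 2*O
73752/(((I(-47) + U(-53))/(-13964 + 7815))) = 73752/(((-47*(-2 - 47) - 53)/(-13964 + 7815))) = 73752/(((-47*(-49) - 53)/(-6149))) = 73752/(((2303 - 53)*(-1/6149))) = 73752/((2250*(-1/6149))) = 73752/(-2250/6149) = 73752*(-6149/2250) = -75583508/375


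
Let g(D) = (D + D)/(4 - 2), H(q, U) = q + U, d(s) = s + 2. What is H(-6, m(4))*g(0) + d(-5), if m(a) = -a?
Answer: -3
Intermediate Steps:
d(s) = 2 + s
H(q, U) = U + q
g(D) = D (g(D) = (2*D)/2 = (2*D)*(½) = D)
H(-6, m(4))*g(0) + d(-5) = (-1*4 - 6)*0 + (2 - 5) = (-4 - 6)*0 - 3 = -10*0 - 3 = 0 - 3 = -3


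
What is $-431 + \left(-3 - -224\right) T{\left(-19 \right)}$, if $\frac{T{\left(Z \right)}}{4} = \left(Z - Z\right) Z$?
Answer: $-431$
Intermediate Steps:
$T{\left(Z \right)} = 0$ ($T{\left(Z \right)} = 4 \left(Z - Z\right) Z = 4 \cdot 0 Z = 4 \cdot 0 = 0$)
$-431 + \left(-3 - -224\right) T{\left(-19 \right)} = -431 + \left(-3 - -224\right) 0 = -431 + \left(-3 + 224\right) 0 = -431 + 221 \cdot 0 = -431 + 0 = -431$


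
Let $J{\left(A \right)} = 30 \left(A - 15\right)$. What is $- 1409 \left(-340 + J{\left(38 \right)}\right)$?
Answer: $-493150$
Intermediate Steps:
$J{\left(A \right)} = -450 + 30 A$ ($J{\left(A \right)} = 30 \left(-15 + A\right) = -450 + 30 A$)
$- 1409 \left(-340 + J{\left(38 \right)}\right) = - 1409 \left(-340 + \left(-450 + 30 \cdot 38\right)\right) = - 1409 \left(-340 + \left(-450 + 1140\right)\right) = - 1409 \left(-340 + 690\right) = \left(-1409\right) 350 = -493150$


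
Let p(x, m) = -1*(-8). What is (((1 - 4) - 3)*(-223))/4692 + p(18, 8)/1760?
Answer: 24921/86020 ≈ 0.28971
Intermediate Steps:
p(x, m) = 8
(((1 - 4) - 3)*(-223))/4692 + p(18, 8)/1760 = (((1 - 4) - 3)*(-223))/4692 + 8/1760 = ((-3 - 3)*(-223))*(1/4692) + 8*(1/1760) = -6*(-223)*(1/4692) + 1/220 = 1338*(1/4692) + 1/220 = 223/782 + 1/220 = 24921/86020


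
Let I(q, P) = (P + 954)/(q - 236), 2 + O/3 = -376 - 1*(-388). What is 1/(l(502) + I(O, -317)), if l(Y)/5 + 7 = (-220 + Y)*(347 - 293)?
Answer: 206/15676993 ≈ 1.3140e-5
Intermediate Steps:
l(Y) = -59435 + 270*Y (l(Y) = -35 + 5*((-220 + Y)*(347 - 293)) = -35 + 5*((-220 + Y)*54) = -35 + 5*(-11880 + 54*Y) = -35 + (-59400 + 270*Y) = -59435 + 270*Y)
O = 30 (O = -6 + 3*(-376 - 1*(-388)) = -6 + 3*(-376 + 388) = -6 + 3*12 = -6 + 36 = 30)
I(q, P) = (954 + P)/(-236 + q)
1/(l(502) + I(O, -317)) = 1/((-59435 + 270*502) + (954 - 317)/(-236 + 30)) = 1/((-59435 + 135540) + 637/(-206)) = 1/(76105 - 1/206*637) = 1/(76105 - 637/206) = 1/(15676993/206) = 206/15676993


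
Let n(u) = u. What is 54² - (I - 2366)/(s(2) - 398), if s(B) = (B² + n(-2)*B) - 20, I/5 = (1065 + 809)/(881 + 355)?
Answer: 751815281/258324 ≈ 2910.4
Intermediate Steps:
I = 4685/618 (I = 5*((1065 + 809)/(881 + 355)) = 5*(1874/1236) = 5*(1874*(1/1236)) = 5*(937/618) = 4685/618 ≈ 7.5809)
s(B) = -20 + B² - 2*B (s(B) = (B² - 2*B) - 20 = -20 + B² - 2*B)
54² - (I - 2366)/(s(2) - 398) = 54² - (4685/618 - 2366)/((-20 + 2² - 2*2) - 398) = 2916 - (-1457503)/(618*((-20 + 4 - 4) - 398)) = 2916 - (-1457503)/(618*(-20 - 398)) = 2916 - (-1457503)/(618*(-418)) = 2916 - (-1457503)*(-1)/(618*418) = 2916 - 1*1457503/258324 = 2916 - 1457503/258324 = 751815281/258324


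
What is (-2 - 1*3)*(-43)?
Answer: 215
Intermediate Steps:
(-2 - 1*3)*(-43) = (-2 - 3)*(-43) = -5*(-43) = 215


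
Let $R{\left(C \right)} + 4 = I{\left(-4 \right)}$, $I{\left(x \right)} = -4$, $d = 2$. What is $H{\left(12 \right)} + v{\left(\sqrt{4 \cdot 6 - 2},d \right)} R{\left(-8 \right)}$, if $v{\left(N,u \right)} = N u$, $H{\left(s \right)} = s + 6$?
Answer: $18 - 16 \sqrt{22} \approx -57.047$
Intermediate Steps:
$R{\left(C \right)} = -8$ ($R{\left(C \right)} = -4 - 4 = -8$)
$H{\left(s \right)} = 6 + s$
$H{\left(12 \right)} + v{\left(\sqrt{4 \cdot 6 - 2},d \right)} R{\left(-8 \right)} = \left(6 + 12\right) + \sqrt{4 \cdot 6 - 2} \cdot 2 \left(-8\right) = 18 + \sqrt{24 - 2} \cdot 2 \left(-8\right) = 18 + \sqrt{22} \cdot 2 \left(-8\right) = 18 + 2 \sqrt{22} \left(-8\right) = 18 - 16 \sqrt{22}$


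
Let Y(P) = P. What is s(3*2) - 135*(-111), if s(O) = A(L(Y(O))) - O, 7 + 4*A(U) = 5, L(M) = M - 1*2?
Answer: 29957/2 ≈ 14979.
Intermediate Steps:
L(M) = -2 + M (L(M) = M - 2 = -2 + M)
A(U) = -½ (A(U) = -7/4 + (¼)*5 = -7/4 + 5/4 = -½)
s(O) = -½ - O
s(3*2) - 135*(-111) = (-½ - 3*2) - 135*(-111) = (-½ - 1*6) + 14985 = (-½ - 6) + 14985 = -13/2 + 14985 = 29957/2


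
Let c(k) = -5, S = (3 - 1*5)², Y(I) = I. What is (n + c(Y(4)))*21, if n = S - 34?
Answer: -735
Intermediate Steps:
S = 4 (S = (3 - 5)² = (-2)² = 4)
n = -30 (n = 4 - 34 = -30)
(n + c(Y(4)))*21 = (-30 - 5)*21 = -35*21 = -735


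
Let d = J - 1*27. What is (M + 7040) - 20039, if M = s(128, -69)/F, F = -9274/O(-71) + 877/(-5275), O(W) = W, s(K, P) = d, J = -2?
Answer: -635117082142/48858083 ≈ -12999.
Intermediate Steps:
d = -29 (d = -2 - 1*27 = -2 - 27 = -29)
s(K, P) = -29
F = 48858083/374525 (F = -9274/(-71) + 877/(-5275) = -9274*(-1/71) + 877*(-1/5275) = 9274/71 - 877/5275 = 48858083/374525 ≈ 130.45)
M = -10861225/48858083 (M = -29/48858083/374525 = -29*374525/48858083 = -10861225/48858083 ≈ -0.22230)
(M + 7040) - 20039 = (-10861225/48858083 + 7040) - 20039 = 343950043095/48858083 - 20039 = -635117082142/48858083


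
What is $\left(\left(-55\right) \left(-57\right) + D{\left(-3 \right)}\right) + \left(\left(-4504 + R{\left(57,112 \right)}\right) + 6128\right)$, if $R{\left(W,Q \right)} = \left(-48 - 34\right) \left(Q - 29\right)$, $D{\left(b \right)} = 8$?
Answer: $-2039$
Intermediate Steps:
$R{\left(W,Q \right)} = 2378 - 82 Q$ ($R{\left(W,Q \right)} = \left(-48 - 34\right) \left(-29 + Q\right) = - 82 \left(-29 + Q\right) = 2378 - 82 Q$)
$\left(\left(-55\right) \left(-57\right) + D{\left(-3 \right)}\right) + \left(\left(-4504 + R{\left(57,112 \right)}\right) + 6128\right) = \left(\left(-55\right) \left(-57\right) + 8\right) + \left(\left(-4504 + \left(2378 - 9184\right)\right) + 6128\right) = \left(3135 + 8\right) + \left(\left(-4504 + \left(2378 - 9184\right)\right) + 6128\right) = 3143 + \left(\left(-4504 - 6806\right) + 6128\right) = 3143 + \left(-11310 + 6128\right) = 3143 - 5182 = -2039$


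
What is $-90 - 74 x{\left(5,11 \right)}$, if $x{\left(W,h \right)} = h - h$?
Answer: $-90$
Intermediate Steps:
$x{\left(W,h \right)} = 0$
$-90 - 74 x{\left(5,11 \right)} = -90 - 0 = -90 + 0 = -90$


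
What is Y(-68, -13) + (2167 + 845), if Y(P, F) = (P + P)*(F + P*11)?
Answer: 106508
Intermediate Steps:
Y(P, F) = 2*P*(F + 11*P) (Y(P, F) = (2*P)*(F + 11*P) = 2*P*(F + 11*P))
Y(-68, -13) + (2167 + 845) = 2*(-68)*(-13 + 11*(-68)) + (2167 + 845) = 2*(-68)*(-13 - 748) + 3012 = 2*(-68)*(-761) + 3012 = 103496 + 3012 = 106508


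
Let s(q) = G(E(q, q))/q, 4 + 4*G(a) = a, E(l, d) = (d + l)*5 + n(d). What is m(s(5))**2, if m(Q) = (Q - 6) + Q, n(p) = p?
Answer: 81/100 ≈ 0.81000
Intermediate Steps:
E(l, d) = 5*l + 6*d (E(l, d) = (d + l)*5 + d = (5*d + 5*l) + d = 5*l + 6*d)
G(a) = -1 + a/4
s(q) = (-1 + 11*q/4)/q (s(q) = (-1 + (5*q + 6*q)/4)/q = (-1 + (11*q)/4)/q = (-1 + 11*q/4)/q)
m(Q) = -6 + 2*Q (m(Q) = (-6 + Q) + Q = -6 + 2*Q)
m(s(5))**2 = (-6 + 2*(11/4 - 1/5))**2 = (-6 + 2*(51/20))**2 = (-6 + 51/10)**2 = (-9/10)**2 = 81/100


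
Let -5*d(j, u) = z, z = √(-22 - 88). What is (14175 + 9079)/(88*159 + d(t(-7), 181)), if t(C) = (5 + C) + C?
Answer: 73947720/44494561 + 1057*I*√110/44494561 ≈ 1.6619 + 0.00024915*I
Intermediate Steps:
z = I*√110 (z = √(-110) = I*√110 ≈ 10.488*I)
t(C) = 5 + 2*C
d(j, u) = -I*√110/5
(14175 + 9079)/(88*159 + d(t(-7), 181)) = (14175 + 9079)/(88*159 - I*√110/5) = 23254/(13992 - I*√110/5)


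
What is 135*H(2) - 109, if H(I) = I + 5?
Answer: 836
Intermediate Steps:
H(I) = 5 + I
135*H(2) - 109 = 135*(5 + 2) - 109 = 135*7 - 109 = 945 - 109 = 836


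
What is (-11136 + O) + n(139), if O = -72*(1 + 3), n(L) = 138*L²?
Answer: 2654874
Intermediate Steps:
O = -288 (O = -72*4 = -288)
(-11136 + O) + n(139) = (-11136 - 288) + 138*139² = -11424 + 138*19321 = -11424 + 2666298 = 2654874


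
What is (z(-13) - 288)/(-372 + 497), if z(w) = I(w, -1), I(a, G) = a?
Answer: -301/125 ≈ -2.4080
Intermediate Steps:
z(w) = w
(z(-13) - 288)/(-372 + 497) = (-13 - 288)/(-372 + 497) = -301/125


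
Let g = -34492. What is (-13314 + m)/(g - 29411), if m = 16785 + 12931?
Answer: -16402/63903 ≈ -0.25667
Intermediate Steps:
m = 29716
(-13314 + m)/(g - 29411) = (-13314 + 29716)/(-34492 - 29411) = 16402/(-63903) = 16402*(-1/63903) = -16402/63903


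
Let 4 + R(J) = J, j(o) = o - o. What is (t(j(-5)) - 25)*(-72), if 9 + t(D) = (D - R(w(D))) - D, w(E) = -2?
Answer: 2016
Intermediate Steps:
j(o) = 0
R(J) = -4 + J
t(D) = -3 (t(D) = -9 + ((D - (-4 - 2)) - D) = -9 + ((D - 1*(-6)) - D) = -9 + ((D + 6) - D) = -9 + ((6 + D) - D) = -9 + 6 = -3)
(t(j(-5)) - 25)*(-72) = (-3 - 25)*(-72) = -28*(-72) = 2016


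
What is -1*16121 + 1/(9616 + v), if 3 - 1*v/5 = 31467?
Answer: -2381136185/147704 ≈ -16121.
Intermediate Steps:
v = -157320 (v = 15 - 5*31467 = 15 - 157335 = -157320)
-1*16121 + 1/(9616 + v) = -1*16121 + 1/(9616 - 157320) = -16121 + 1/(-147704) = -16121 - 1/147704 = -2381136185/147704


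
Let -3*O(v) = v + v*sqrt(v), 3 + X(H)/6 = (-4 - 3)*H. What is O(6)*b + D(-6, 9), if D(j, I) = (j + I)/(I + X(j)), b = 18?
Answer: -2915/81 - 36*sqrt(6) ≈ -124.17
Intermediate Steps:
X(H) = -18 - 42*H (X(H) = -18 + 6*((-4 - 3)*H) = -18 + 6*(-7*H) = -18 - 42*H)
D(j, I) = (I + j)/(-18 + I - 42*j) (D(j, I) = (j + I)/(I + (-18 - 42*j)) = (I + j)/(-18 + I - 42*j))
O(v) = -v/3 - v**(3/2)/3 (O(v) = -(v + v*sqrt(v))/3 = -(v + v**(3/2))/3 = -v/3 - v**(3/2)/3)
O(6)*b + D(-6, 9) = (-1/3*6 - 2*sqrt(6))*18 + (-1*9 - 1*(-6))/(18 - 1*9 + 42*(-6)) = (-2 - 2*sqrt(6))*18 + (-9 + 6)/(18 - 9 - 252) = (-2 - 2*sqrt(6))*18 - 3/(-243) = (-36 - 36*sqrt(6)) - 1/243*(-3) = (-36 - 36*sqrt(6)) + 1/81 = -2915/81 - 36*sqrt(6)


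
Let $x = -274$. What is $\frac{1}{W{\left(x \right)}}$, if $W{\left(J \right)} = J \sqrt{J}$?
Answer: $\frac{i \sqrt{274}}{75076} \approx 0.00022048 i$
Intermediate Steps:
$W{\left(J \right)} = J^{\frac{3}{2}}$
$\frac{1}{W{\left(x \right)}} = \frac{1}{\left(-274\right)^{\frac{3}{2}}} = \frac{1}{\left(-274\right) i \sqrt{274}} = \frac{i \sqrt{274}}{75076}$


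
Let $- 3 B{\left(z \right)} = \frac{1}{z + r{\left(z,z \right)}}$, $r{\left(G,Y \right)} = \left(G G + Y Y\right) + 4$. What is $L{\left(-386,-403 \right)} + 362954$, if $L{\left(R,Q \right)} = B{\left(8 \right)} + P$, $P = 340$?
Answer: $\frac{152583479}{420} \approx 3.6329 \cdot 10^{5}$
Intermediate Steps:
$r{\left(G,Y \right)} = 4 + G^{2} + Y^{2}$ ($r{\left(G,Y \right)} = \left(G^{2} + Y^{2}\right) + 4 = 4 + G^{2} + Y^{2}$)
$B{\left(z \right)} = - \frac{1}{3 \left(4 + z + 2 z^{2}\right)}$ ($B{\left(z \right)} = - \frac{1}{3 \left(z + \left(4 + z^{2} + z^{2}\right)\right)} = - \frac{1}{3 \left(z + \left(4 + 2 z^{2}\right)\right)} = - \frac{1}{3 \left(4 + z + 2 z^{2}\right)}$)
$L{\left(R,Q \right)} = \frac{142799}{420}$ ($L{\left(R,Q \right)} = - \frac{1}{12 + 3 \cdot 8 + 6 \cdot 8^{2}} + 340 = - \frac{1}{12 + 24 + 6 \cdot 64} + 340 = - \frac{1}{12 + 24 + 384} + 340 = - \frac{1}{420} + 340 = \frac{142799}{420}$)
$L{\left(-386,-403 \right)} + 362954 = \frac{142799}{420} + 362954 = \frac{152583479}{420}$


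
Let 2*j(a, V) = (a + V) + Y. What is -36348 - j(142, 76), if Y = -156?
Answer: -36379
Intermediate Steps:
j(a, V) = -78 + V/2 + a/2 (j(a, V) = ((a + V) - 156)/2 = ((V + a) - 156)/2 = (-156 + V + a)/2 = -78 + V/2 + a/2)
-36348 - j(142, 76) = -36348 - (-78 + (1/2)*76 + (1/2)*142) = -36348 - (-78 + 38 + 71) = -36348 - 1*31 = -36348 - 31 = -36379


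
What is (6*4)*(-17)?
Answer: -408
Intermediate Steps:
(6*4)*(-17) = 24*(-17) = -408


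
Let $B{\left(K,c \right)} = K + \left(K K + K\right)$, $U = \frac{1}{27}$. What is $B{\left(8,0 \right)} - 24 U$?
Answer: $\frac{712}{9} \approx 79.111$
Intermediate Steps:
$U = \frac{1}{27} \approx 0.037037$
$B{\left(K,c \right)} = K^{2} + 2 K$ ($B{\left(K,c \right)} = K + \left(K^{2} + K\right) = K + \left(K + K^{2}\right) = K^{2} + 2 K$)
$B{\left(8,0 \right)} - 24 U = 8 \left(2 + 8\right) - \frac{8}{9} = 8 \cdot 10 - \frac{8}{9} = 80 - \frac{8}{9} = \frac{712}{9}$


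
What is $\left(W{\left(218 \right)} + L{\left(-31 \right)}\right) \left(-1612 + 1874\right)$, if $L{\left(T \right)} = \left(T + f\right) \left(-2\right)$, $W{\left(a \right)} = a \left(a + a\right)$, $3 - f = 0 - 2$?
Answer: $24916200$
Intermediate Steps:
$f = 5$ ($f = 3 - \left(0 - 2\right) = 3 - -2 = 3 + 2 = 5$)
$W{\left(a \right)} = 2 a^{2}$ ($W{\left(a \right)} = a 2 a = 2 a^{2}$)
$L{\left(T \right)} = -10 - 2 T$ ($L{\left(T \right)} = \left(T + 5\right) \left(-2\right) = \left(5 + T\right) \left(-2\right) = -10 - 2 T$)
$\left(W{\left(218 \right)} + L{\left(-31 \right)}\right) \left(-1612 + 1874\right) = \left(2 \cdot 218^{2} - -52\right) \left(-1612 + 1874\right) = \left(2 \cdot 47524 + \left(-10 + 62\right)\right) 262 = \left(95048 + 52\right) 262 = 95100 \cdot 262 = 24916200$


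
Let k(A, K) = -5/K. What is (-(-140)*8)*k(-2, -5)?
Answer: 1120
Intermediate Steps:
(-(-140)*8)*k(-2, -5) = (-(-140)*8)*(-5/(-5)) = (-28*(-40))*(-5*(-⅕)) = 1120*1 = 1120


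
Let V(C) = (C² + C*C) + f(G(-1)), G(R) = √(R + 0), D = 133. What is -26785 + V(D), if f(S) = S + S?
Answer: 8593 + 2*I ≈ 8593.0 + 2.0*I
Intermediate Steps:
G(R) = √R
f(S) = 2*S
V(C) = 2*I + 2*C² (V(C) = (C² + C*C) + 2*√(-1) = (C² + C²) + 2*I = 2*C² + 2*I = 2*I + 2*C²)
-26785 + V(D) = -26785 + (2*I + 2*133²) = -26785 + (2*I + 2*17689) = -26785 + (2*I + 35378) = -26785 + (35378 + 2*I) = 8593 + 2*I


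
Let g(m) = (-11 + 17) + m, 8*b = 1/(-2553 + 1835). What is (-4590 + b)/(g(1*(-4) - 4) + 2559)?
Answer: -26364961/14687408 ≈ -1.7951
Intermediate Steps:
b = -1/5744 (b = 1/(8*(-2553 + 1835)) = (⅛)/(-718) = (⅛)*(-1/718) = -1/5744 ≈ -0.00017409)
g(m) = 6 + m
(-4590 + b)/(g(1*(-4) - 4) + 2559) = (-4590 - 1/5744)/((6 + (1*(-4) - 4)) + 2559) = -26364961/(5744*((6 + (-4 - 4)) + 2559)) = -26364961/(5744*((6 - 8) + 2559)) = -26364961/(5744*(-2 + 2559)) = -26364961/5744/2557 = -26364961/5744*1/2557 = -26364961/14687408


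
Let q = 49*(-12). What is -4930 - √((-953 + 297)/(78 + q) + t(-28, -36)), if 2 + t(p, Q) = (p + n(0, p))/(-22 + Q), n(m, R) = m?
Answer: -4930 - 2*I*√3157665/7395 ≈ -4930.0 - 0.48059*I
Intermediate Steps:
q = -588
t(p, Q) = -2 + p/(-22 + Q) (t(p, Q) = -2 + (p + 0)/(-22 + Q) = -2 + p/(-22 + Q))
-4930 - √((-953 + 297)/(78 + q) + t(-28, -36)) = -4930 - √((-953 + 297)/(78 - 588) + (44 - 28 - 2*(-36))/(-22 - 36)) = -4930 - √(-656/(-510) + (44 - 28 + 72)/(-58)) = -4930 - √(-656*(-1/510) - 1/58*88) = -4930 - √(328/255 - 44/29) = -4930 - √(-1708/7395) = -4930 - 2*I*√3157665/7395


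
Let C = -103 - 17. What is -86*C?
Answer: 10320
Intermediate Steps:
C = -120
-86*C = -86*(-120) = 10320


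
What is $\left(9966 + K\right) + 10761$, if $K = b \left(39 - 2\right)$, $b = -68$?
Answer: $18211$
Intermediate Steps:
$K = -2516$ ($K = - 68 \left(39 - 2\right) = \left(-68\right) 37 = -2516$)
$\left(9966 + K\right) + 10761 = \left(9966 - 2516\right) + 10761 = 7450 + 10761 = 18211$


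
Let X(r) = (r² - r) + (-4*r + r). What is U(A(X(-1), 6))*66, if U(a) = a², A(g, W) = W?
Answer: 2376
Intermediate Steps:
X(r) = r² - 4*r (X(r) = (r² - r) - 3*r = r² - 4*r)
U(A(X(-1), 6))*66 = 6²*66 = 36*66 = 2376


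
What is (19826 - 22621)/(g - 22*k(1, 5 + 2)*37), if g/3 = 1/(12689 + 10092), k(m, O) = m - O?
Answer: -63672895/111262407 ≈ -0.57228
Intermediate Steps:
g = 3/22781 (g = 3/(12689 + 10092) = 3/22781 ≈ 0.00013169)
(19826 - 22621)/(g - 22*k(1, 5 + 2)*37) = (19826 - 22621)/(3/22781 - 22*(1 - (5 + 2))*37) = -2795/(3/22781 - 22*(1 - 1*7)*37) = -2795/(3/22781 - 22*(1 - 7)*37) = -2795/(3/22781 - 22*(-6)*37) = -2795/(3/22781 + 132*37) = -2795/(3/22781 + 4884) = -2795/111262407/22781 = -2795*22781/111262407 = -63672895/111262407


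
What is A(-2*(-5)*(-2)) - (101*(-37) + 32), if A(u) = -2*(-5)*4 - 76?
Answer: 3669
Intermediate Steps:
A(u) = -36 (A(u) = 10*4 - 76 = 40 - 76 = -36)
A(-2*(-5)*(-2)) - (101*(-37) + 32) = -36 - (101*(-37) + 32) = -36 - (-3737 + 32) = -36 - 1*(-3705) = -36 + 3705 = 3669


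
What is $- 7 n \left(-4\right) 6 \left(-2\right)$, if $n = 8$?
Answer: $-2688$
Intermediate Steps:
$- 7 n \left(-4\right) 6 \left(-2\right) = \left(-7\right) 8 \left(-4\right) 6 \left(-2\right) = - 56 \left(\left(-24\right) \left(-2\right)\right) = \left(-56\right) 48 = -2688$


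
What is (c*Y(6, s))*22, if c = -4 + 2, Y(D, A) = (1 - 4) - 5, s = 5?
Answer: 352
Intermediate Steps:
Y(D, A) = -8 (Y(D, A) = -3 - 5 = -8)
c = -2
(c*Y(6, s))*22 = -2*(-8)*22 = 16*22 = 352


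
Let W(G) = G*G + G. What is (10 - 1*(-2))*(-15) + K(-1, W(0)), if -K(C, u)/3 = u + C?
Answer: -177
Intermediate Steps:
W(G) = G + G² (W(G) = G² + G = G + G²)
K(C, u) = -3*C - 3*u (K(C, u) = -3*(u + C) = -3*(C + u) = -3*C - 3*u)
(10 - 1*(-2))*(-15) + K(-1, W(0)) = (10 - 1*(-2))*(-15) + (-3*(-1) - 0*(1 + 0)) = (10 + 2)*(-15) + (3 - 0) = 12*(-15) + (3 - 3*0) = -180 + (3 + 0) = -180 + 3 = -177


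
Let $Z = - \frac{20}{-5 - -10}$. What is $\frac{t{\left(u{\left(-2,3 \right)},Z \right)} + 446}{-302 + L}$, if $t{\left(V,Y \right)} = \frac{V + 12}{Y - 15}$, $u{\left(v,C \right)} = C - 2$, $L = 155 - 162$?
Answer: $- \frac{8461}{5871} \approx -1.4412$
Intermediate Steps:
$L = -7$
$u{\left(v,C \right)} = -2 + C$
$Z = -4$ ($Z = - \frac{20}{-5 + 10} = - \frac{20}{5} = \left(-20\right) \frac{1}{5} = -4$)
$t{\left(V,Y \right)} = \frac{12 + V}{-15 + Y}$
$\frac{t{\left(u{\left(-2,3 \right)},Z \right)} + 446}{-302 + L} = \frac{\frac{12 + \left(-2 + 3\right)}{-15 - 4} + 446}{-302 - 7} = \frac{\frac{12 + 1}{-19} + 446}{-309} = \left(\left(- \frac{1}{19}\right) 13 + 446\right) \left(- \frac{1}{309}\right) = \left(- \frac{13}{19} + 446\right) \left(- \frac{1}{309}\right) = \frac{8461}{19} \left(- \frac{1}{309}\right) = - \frac{8461}{5871}$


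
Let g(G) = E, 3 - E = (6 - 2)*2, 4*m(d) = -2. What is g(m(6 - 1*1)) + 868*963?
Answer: 835879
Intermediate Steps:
m(d) = -½ (m(d) = (¼)*(-2) = -½)
E = -5 (E = 3 - (6 - 2)*2 = 3 - 4*2 = 3 - 1*8 = 3 - 8 = -5)
g(G) = -5
g(m(6 - 1*1)) + 868*963 = -5 + 868*963 = -5 + 835884 = 835879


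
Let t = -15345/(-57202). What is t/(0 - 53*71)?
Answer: -15345/215251126 ≈ -7.1289e-5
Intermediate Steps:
t = 15345/57202 (t = -15345*(-1/57202) = 15345/57202 ≈ 0.26826)
t/(0 - 53*71) = 15345/(57202*(0 - 53*71)) = 15345/(57202*(0 - 3763)) = (15345/57202)/(-3763) = (15345/57202)*(-1/3763) = -15345/215251126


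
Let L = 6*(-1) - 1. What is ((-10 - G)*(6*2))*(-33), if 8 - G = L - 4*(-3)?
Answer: 5148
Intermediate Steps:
L = -7 (L = -6 - 1 = -7)
G = 3 (G = 8 - (-7 - 4*(-3)) = 8 - (-7 + 12) = 8 - 1*5 = 8 - 5 = 3)
((-10 - G)*(6*2))*(-33) = ((-10 - 1*3)*(6*2))*(-33) = ((-10 - 3)*12)*(-33) = -13*12*(-33) = -156*(-33) = 5148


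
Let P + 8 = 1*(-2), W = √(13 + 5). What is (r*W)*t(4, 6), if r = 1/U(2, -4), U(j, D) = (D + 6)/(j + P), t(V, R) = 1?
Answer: -12*√2 ≈ -16.971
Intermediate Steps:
W = 3*√2 (W = √18 = 3*√2 ≈ 4.2426)
P = -10 (P = -8 + 1*(-2) = -8 - 2 = -10)
U(j, D) = (6 + D)/(-10 + j) (U(j, D) = (D + 6)/(j - 10) = (6 + D)/(-10 + j))
r = -4 (r = 1/((6 - 4)/(-10 + 2)) = 1/(2/(-8)) = 1/(-⅛*2) = 1/(-¼) = -4)
(r*W)*t(4, 6) = -12*√2*1 = -12*√2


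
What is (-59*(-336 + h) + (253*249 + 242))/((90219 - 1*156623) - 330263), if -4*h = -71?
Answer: -328063/1586668 ≈ -0.20676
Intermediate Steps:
h = 71/4 (h = -¼*(-71) = 71/4 ≈ 17.750)
(-59*(-336 + h) + (253*249 + 242))/((90219 - 1*156623) - 330263) = (-59*(-336 + 71/4) + (253*249 + 242))/((90219 - 1*156623) - 330263) = (-59*(-1273/4) + (62997 + 242))/((90219 - 156623) - 330263) = (75107/4 + 63239)/(-66404 - 330263) = (328063/4)/(-396667) = (328063/4)*(-1/396667) = -328063/1586668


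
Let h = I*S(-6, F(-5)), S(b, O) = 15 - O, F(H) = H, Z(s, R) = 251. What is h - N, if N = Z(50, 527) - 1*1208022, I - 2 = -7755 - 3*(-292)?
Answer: 1070231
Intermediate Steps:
I = -6877 (I = 2 + (-7755 - 3*(-292)) = 2 + (-7755 + 876) = 2 - 6879 = -6877)
N = -1207771 (N = 251 - 1*1208022 = 251 - 1208022 = -1207771)
h = -137540 (h = -6877*(15 - 1*(-5)) = -6877*(15 + 5) = -6877*20 = -137540)
h - N = -137540 - 1*(-1207771) = -137540 + 1207771 = 1070231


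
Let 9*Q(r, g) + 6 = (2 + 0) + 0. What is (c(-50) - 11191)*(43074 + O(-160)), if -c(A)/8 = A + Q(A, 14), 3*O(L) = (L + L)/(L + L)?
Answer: -12545873401/27 ≈ -4.6466e+8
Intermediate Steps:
Q(r, g) = -4/9 (Q(r, g) = -2/3 + ((2 + 0) + 0)/9 = -2/3 + (2 + 0)/9 = -2/3 + (1/9)*2 = -2/3 + 2/9 = -4/9)
O(L) = 1/3 (O(L) = ((L + L)/(L + L))/3 = ((2*L)/((2*L)))/3 = ((2*L)*(1/(2*L)))/3 = (1/3)*1 = 1/3)
c(A) = 32/9 - 8*A (c(A) = -8*(A - 4/9) = -8*(-4/9 + A) = 32/9 - 8*A)
(c(-50) - 11191)*(43074 + O(-160)) = ((32/9 - 8*(-50)) - 11191)*(43074 + 1/3) = ((32/9 + 400) - 11191)*(129223/3) = (3632/9 - 11191)*(129223/3) = -97087/9*129223/3 = -12545873401/27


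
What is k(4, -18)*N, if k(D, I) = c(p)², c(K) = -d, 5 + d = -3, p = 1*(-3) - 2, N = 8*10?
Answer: 5120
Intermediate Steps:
N = 80
p = -5 (p = -3 - 2 = -5)
d = -8 (d = -5 - 3 = -8)
c(K) = 8 (c(K) = -1*(-8) = 8)
k(D, I) = 64 (k(D, I) = 8² = 64)
k(4, -18)*N = 64*80 = 5120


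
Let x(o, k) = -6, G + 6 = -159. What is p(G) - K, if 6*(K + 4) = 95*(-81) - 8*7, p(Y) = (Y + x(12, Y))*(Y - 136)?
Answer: 316601/6 ≈ 52767.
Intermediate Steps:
G = -165 (G = -6 - 159 = -165)
p(Y) = (-136 + Y)*(-6 + Y) (p(Y) = (Y - 6)*(Y - 136) = (-6 + Y)*(-136 + Y) = (-136 + Y)*(-6 + Y))
K = -7775/6 (K = -4 + (95*(-81) - 8*7)/6 = -4 + (-7695 - 56)/6 = -4 + (1/6)*(-7751) = -4 - 7751/6 = -7775/6 ≈ -1295.8)
p(G) - K = (816 + (-165)**2 - 142*(-165)) - 1*(-7775/6) = (816 + 27225 + 23430) + 7775/6 = 51471 + 7775/6 = 316601/6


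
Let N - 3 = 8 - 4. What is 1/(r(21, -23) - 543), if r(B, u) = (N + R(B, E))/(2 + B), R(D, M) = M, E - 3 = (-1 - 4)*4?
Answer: -23/12499 ≈ -0.0018401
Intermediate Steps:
E = -17 (E = 3 + (-1 - 4)*4 = 3 - 5*4 = 3 - 20 = -17)
N = 7 (N = 3 + (8 - 4) = 3 + 4 = 7)
r(B, u) = -10/(2 + B) (r(B, u) = (7 - 17)/(2 + B) = -10/(2 + B))
1/(r(21, -23) - 543) = 1/(-10/(2 + 21) - 543) = 1/(-10/23 - 543) = 1/(-12499/23) = -23/12499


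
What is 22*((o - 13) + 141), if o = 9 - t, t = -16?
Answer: 3366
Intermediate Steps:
o = 25 (o = 9 - 1*(-16) = 9 + 16 = 25)
22*((o - 13) + 141) = 22*((25 - 13) + 141) = 22*(12 + 141) = 22*153 = 3366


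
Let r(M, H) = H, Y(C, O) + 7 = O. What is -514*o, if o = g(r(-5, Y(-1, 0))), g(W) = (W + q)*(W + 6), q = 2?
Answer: -2570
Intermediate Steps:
Y(C, O) = -7 + O
g(W) = (2 + W)*(6 + W) (g(W) = (W + 2)*(W + 6) = (2 + W)*(6 + W))
o = 5 (o = 12 + (-7 + 0)² + 8*(-7 + 0) = 12 + (-7)² + 8*(-7) = 12 + 49 - 56 = 5)
-514*o = -514*5 = -2570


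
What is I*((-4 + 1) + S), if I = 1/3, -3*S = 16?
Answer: -25/9 ≈ -2.7778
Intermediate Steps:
S = -16/3 (S = -1/3*16 = -16/3 ≈ -5.3333)
I = 1/3 ≈ 0.33333
I*((-4 + 1) + S) = ((-4 + 1) - 16/3)/3 = (-3 - 16/3)/3 = (1/3)*(-25/3) = -25/9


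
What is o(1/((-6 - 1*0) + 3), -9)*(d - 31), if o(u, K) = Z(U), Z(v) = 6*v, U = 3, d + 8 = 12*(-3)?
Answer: -1350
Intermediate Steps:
d = -44 (d = -8 + 12*(-3) = -8 - 36 = -44)
o(u, K) = 18 (o(u, K) = 6*3 = 18)
o(1/((-6 - 1*0) + 3), -9)*(d - 31) = 18*(-44 - 31) = 18*(-75) = -1350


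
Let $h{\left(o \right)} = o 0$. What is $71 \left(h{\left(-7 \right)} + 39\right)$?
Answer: $2769$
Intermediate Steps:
$h{\left(o \right)} = 0$
$71 \left(h{\left(-7 \right)} + 39\right) = 71 \left(0 + 39\right) = 71 \cdot 39 = 2769$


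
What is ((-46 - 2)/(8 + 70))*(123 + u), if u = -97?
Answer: -16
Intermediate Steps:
((-46 - 2)/(8 + 70))*(123 + u) = ((-46 - 2)/(8 + 70))*(123 - 97) = -48/78*26 = -48*1/78*26 = -8/13*26 = -16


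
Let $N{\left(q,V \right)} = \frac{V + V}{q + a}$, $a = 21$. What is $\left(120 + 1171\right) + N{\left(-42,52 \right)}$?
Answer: $\frac{27007}{21} \approx 1286.0$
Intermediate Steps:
$N{\left(q,V \right)} = \frac{2 V}{21 + q}$ ($N{\left(q,V \right)} = \frac{V + V}{q + 21} = \frac{2 V}{21 + q}$)
$\left(120 + 1171\right) + N{\left(-42,52 \right)} = \left(120 + 1171\right) + 2 \cdot 52 \frac{1}{21 - 42} = 1291 + 2 \cdot 52 \frac{1}{-21} = 1291 + 2 \cdot 52 \left(- \frac{1}{21}\right) = 1291 - \frac{104}{21} = \frac{27007}{21}$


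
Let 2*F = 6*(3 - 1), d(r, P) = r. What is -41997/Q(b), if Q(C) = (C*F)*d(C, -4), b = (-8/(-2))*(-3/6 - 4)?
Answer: -13999/648 ≈ -21.603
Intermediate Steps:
F = 6 (F = (6*(3 - 1))/2 = (6*2)/2 = (1/2)*12 = 6)
b = -18 (b = (-8*(-1/2))*(-3*1/6 - 4) = 4*(-1/2 - 4) = 4*(-9/2) = -18)
Q(C) = 6*C**2 (Q(C) = (C*6)*C = (6*C)*C = 6*C**2)
-41997/Q(b) = -41997/(6*(-18)**2) = -41997/(6*324) = -41997/1944 = -41997*1/1944 = -13999/648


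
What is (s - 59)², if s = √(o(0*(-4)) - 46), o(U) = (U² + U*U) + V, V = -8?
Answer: 3427 - 354*I*√6 ≈ 3427.0 - 867.12*I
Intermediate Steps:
o(U) = -8 + 2*U² (o(U) = (U² + U*U) - 8 = (U² + U²) - 8 = 2*U² - 8 = -8 + 2*U²)
s = 3*I*√6 (s = √((-8 + 2*(0*(-4))²) - 46) = √((-8 + 2*0²) - 46) = √((-8 + 2*0) - 46) = √((-8 + 0) - 46) = √(-8 - 46) = √(-54) = 3*I*√6 ≈ 7.3485*I)
(s - 59)² = (3*I*√6 - 59)² = (-59 + 3*I*√6)²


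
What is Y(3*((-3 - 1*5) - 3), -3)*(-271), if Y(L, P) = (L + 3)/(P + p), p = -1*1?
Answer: -4065/2 ≈ -2032.5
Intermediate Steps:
p = -1
Y(L, P) = (3 + L)/(-1 + P) (Y(L, P) = (L + 3)/(P - 1) = (3 + L)/(-1 + P))
Y(3*((-3 - 1*5) - 3), -3)*(-271) = ((3 + 3*((-3 - 1*5) - 3))/(-1 - 3))*(-271) = ((3 + 3*((-3 - 5) - 3))/(-4))*(-271) = -(3 + 3*(-8 - 3))/4*(-271) = -(3 + 3*(-11))/4*(-271) = -(3 - 33)/4*(-271) = -1/4*(-30)*(-271) = (15/2)*(-271) = -4065/2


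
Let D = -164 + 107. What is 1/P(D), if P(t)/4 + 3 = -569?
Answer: -1/2288 ≈ -0.00043706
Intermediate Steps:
D = -57
P(t) = -2288 (P(t) = -12 + 4*(-569) = -12 - 2276 = -2288)
1/P(D) = 1/(-2288) = -1/2288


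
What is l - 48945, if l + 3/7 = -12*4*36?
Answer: -354714/7 ≈ -50673.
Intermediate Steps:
l = -12099/7 (l = -3/7 - 12*4*36 = -3/7 - 48*36 = -3/7 - 1728 = -12099/7 ≈ -1728.4)
l - 48945 = -12099/7 - 48945 = -354714/7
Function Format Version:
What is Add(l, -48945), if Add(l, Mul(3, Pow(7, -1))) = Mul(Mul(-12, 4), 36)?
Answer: Rational(-354714, 7) ≈ -50673.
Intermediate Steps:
l = Rational(-12099, 7) (l = Add(Rational(-3, 7), Mul(Mul(-12, 4), 36)) = Add(Rational(-3, 7), Mul(-48, 36)) = Add(Rational(-3, 7), -1728) = Rational(-12099, 7) ≈ -1728.4)
Add(l, -48945) = Add(Rational(-12099, 7), -48945) = Rational(-354714, 7)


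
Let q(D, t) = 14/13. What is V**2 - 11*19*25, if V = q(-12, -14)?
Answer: -882829/169 ≈ -5223.8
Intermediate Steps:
q(D, t) = 14/13 (q(D, t) = 14*(1/13) = 14/13)
V = 14/13 ≈ 1.0769
V**2 - 11*19*25 = (14/13)**2 - 11*19*25 = 196/169 - 209*25 = 196/169 - 5225 = -882829/169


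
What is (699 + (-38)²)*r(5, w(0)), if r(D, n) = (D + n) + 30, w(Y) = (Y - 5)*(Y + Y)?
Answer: 75005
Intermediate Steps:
w(Y) = 2*Y*(-5 + Y) (w(Y) = (-5 + Y)*(2*Y) = 2*Y*(-5 + Y))
r(D, n) = 30 + D + n
(699 + (-38)²)*r(5, w(0)) = (699 + (-38)²)*(30 + 5 + 2*0*(-5 + 0)) = (699 + 1444)*(30 + 5 + 2*0*(-5)) = 2143*(30 + 5 + 0) = 2143*35 = 75005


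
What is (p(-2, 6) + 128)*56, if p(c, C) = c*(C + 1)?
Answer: 6384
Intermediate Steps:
p(c, C) = c*(1 + C)
(p(-2, 6) + 128)*56 = (-2*(1 + 6) + 128)*56 = (-2*7 + 128)*56 = (-14 + 128)*56 = 114*56 = 6384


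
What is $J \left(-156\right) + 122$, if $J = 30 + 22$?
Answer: $-7990$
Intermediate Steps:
$J = 52$
$J \left(-156\right) + 122 = 52 \left(-156\right) + 122 = -8112 + 122 = -7990$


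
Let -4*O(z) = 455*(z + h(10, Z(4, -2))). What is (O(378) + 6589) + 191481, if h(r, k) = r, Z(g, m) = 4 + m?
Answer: 153935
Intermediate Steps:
O(z) = -2275/2 - 455*z/4 (O(z) = -455*(z + 10)/4 = -455*(10 + z)/4 = -(4550 + 455*z)/4 = -2275/2 - 455*z/4)
(O(378) + 6589) + 191481 = ((-2275/2 - 455/4*378) + 6589) + 191481 = ((-2275/2 - 85995/2) + 6589) + 191481 = (-44135 + 6589) + 191481 = -37546 + 191481 = 153935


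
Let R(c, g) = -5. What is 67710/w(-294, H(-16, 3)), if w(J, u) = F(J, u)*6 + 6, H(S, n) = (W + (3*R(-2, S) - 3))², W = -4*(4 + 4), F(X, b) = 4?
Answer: 2257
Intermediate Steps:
W = -32 (W = -4*8 = -32)
H(S, n) = 2500 (H(S, n) = (-32 + (3*(-5) - 3))² = (-32 + (-15 - 3))² = (-32 - 18)² = (-50)² = 2500)
w(J, u) = 30 (w(J, u) = 4*6 + 6 = 24 + 6 = 30)
67710/w(-294, H(-16, 3)) = 67710/30 = 67710*(1/30) = 2257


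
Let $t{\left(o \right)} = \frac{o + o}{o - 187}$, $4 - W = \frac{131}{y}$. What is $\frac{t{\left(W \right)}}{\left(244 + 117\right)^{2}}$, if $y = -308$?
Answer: $- \frac{2726}{7328340793} \approx -3.7198 \cdot 10^{-7}$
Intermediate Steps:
$W = \frac{1363}{308}$ ($W = 4 - \frac{131}{-308} = 4 - 131 \left(- \frac{1}{308}\right) = 4 - - \frac{131}{308} = 4 + \frac{131}{308} = \frac{1363}{308} \approx 4.4253$)
$t{\left(o \right)} = \frac{2 o}{-187 + o}$
$\frac{t{\left(W \right)}}{\left(244 + 117\right)^{2}} = \frac{2 \cdot \frac{1363}{308} \frac{1}{-187 + \frac{1363}{308}}}{\left(244 + 117\right)^{2}} = \frac{2 \cdot \frac{1363}{308} \frac{1}{- \frac{56233}{308}}}{361^{2}} = \frac{2 \cdot \frac{1363}{308} \left(- \frac{308}{56233}\right)}{130321} = \left(- \frac{2726}{56233}\right) \frac{1}{130321} = - \frac{2726}{7328340793}$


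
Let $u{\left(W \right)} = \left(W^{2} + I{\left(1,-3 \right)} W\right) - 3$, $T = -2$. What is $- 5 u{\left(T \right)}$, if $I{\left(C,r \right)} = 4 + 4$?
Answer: $75$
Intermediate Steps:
$I{\left(C,r \right)} = 8$
$u{\left(W \right)} = -3 + W^{2} + 8 W$ ($u{\left(W \right)} = \left(W^{2} + 8 W\right) - 3 = -3 + W^{2} + 8 W$)
$- 5 u{\left(T \right)} = - 5 \left(-3 + \left(-2\right)^{2} + 8 \left(-2\right)\right) = - 5 \left(-3 + 4 - 16\right) = \left(-5\right) \left(-15\right) = 75$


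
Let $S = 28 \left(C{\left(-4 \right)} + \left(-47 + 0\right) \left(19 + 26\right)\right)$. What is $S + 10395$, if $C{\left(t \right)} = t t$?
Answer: $-48377$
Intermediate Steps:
$C{\left(t \right)} = t^{2}$
$S = -58772$ ($S = 28 \left(\left(-4\right)^{2} + \left(-47 + 0\right) \left(19 + 26\right)\right) = 28 \left(16 - 2115\right) = 28 \left(-2099\right) = -58772$)
$S + 10395 = -58772 + 10395 = -48377$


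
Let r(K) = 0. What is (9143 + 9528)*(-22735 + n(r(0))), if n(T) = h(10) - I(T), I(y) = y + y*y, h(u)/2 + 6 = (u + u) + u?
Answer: -423588977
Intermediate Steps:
h(u) = -12 + 6*u (h(u) = -12 + 2*((u + u) + u) = -12 + 2*(2*u + u) = -12 + 2*(3*u) = -12 + 6*u)
I(y) = y + y²
n(T) = 48 - T*(1 + T) (n(T) = (-12 + 6*10) - T*(1 + T) = (-12 + 60) - T*(1 + T) = 48 - T*(1 + T))
(9143 + 9528)*(-22735 + n(r(0))) = (9143 + 9528)*(-22735 + (48 - 1*0*(1 + 0))) = 18671*(-22735 + (48 - 1*0*1)) = 18671*(-22735 + (48 + 0)) = 18671*(-22735 + 48) = 18671*(-22687) = -423588977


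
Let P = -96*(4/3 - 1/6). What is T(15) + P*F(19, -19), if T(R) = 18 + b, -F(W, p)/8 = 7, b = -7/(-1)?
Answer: 6297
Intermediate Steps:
b = 7 (b = -7*(-1) = 7)
F(W, p) = -56 (F(W, p) = -8*7 = -56)
T(R) = 25 (T(R) = 18 + 7 = 25)
P = -112 (P = -96*(4*(⅓) - 1*⅙) = -96*(4/3 - ⅙) = -96*7/6 = -112)
T(15) + P*F(19, -19) = 25 - 112*(-56) = 25 + 6272 = 6297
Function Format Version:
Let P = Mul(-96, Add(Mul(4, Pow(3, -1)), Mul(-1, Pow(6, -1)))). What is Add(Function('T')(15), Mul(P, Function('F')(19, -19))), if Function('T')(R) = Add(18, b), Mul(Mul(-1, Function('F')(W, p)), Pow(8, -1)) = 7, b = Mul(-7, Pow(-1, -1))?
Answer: 6297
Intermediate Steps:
b = 7 (b = Mul(-7, -1) = 7)
Function('F')(W, p) = -56 (Function('F')(W, p) = Mul(-8, 7) = -56)
Function('T')(R) = 25 (Function('T')(R) = Add(18, 7) = 25)
P = -112 (P = Mul(-96, Add(Mul(4, Rational(1, 3)), Mul(-1, Rational(1, 6)))) = Mul(-96, Add(Rational(4, 3), Rational(-1, 6))) = Mul(-96, Rational(7, 6)) = -112)
Add(Function('T')(15), Mul(P, Function('F')(19, -19))) = Add(25, Mul(-112, -56)) = Add(25, 6272) = 6297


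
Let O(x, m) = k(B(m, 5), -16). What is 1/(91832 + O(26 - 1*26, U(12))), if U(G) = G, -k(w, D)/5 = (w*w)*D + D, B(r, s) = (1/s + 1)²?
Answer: 125/11509736 ≈ 1.0860e-5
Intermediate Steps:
B(r, s) = (1 + 1/s)²
k(w, D) = -5*D - 5*D*w² (k(w, D) = -5*((w*w)*D + D) = -5*(w²*D + D) = -5*(D*w² + D) = -5*(D + D*w²) = -5*D - 5*D*w²)
O(x, m) = 30736/125 (O(x, m) = -5*(-16)*(1 + ((1 + 5)²/5²)²) = -5*(-16)*(1 + ((1/25)*6²)²) = -5*(-16)*(1 + ((1/25)*36)²) = -5*(-16)*(1 + (36/25)²) = -5*(-16)*(1 + 1296/625) = -5*(-16)*1921/625 = 30736/125)
1/(91832 + O(26 - 1*26, U(12))) = 1/(91832 + 30736/125) = 1/(11509736/125) = 125/11509736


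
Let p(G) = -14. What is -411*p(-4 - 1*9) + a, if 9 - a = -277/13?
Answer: 75196/13 ≈ 5784.3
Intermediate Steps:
a = 394/13 (a = 9 - (-277)/13 = 9 - 1*(-277/13) = 9 + 277/13 = 394/13 ≈ 30.308)
-411*p(-4 - 1*9) + a = -411*(-14) + 394/13 = 5754 + 394/13 = 75196/13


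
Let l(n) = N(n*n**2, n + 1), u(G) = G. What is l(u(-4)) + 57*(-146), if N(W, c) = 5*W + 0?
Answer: -8642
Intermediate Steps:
N(W, c) = 5*W
l(n) = 5*n**3 (l(n) = 5*(n*n**2) = 5*n**3)
l(u(-4)) + 57*(-146) = 5*(-4)**3 + 57*(-146) = 5*(-64) - 8322 = -320 - 8322 = -8642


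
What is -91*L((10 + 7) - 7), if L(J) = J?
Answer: -910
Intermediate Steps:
-91*L((10 + 7) - 7) = -91*((10 + 7) - 7) = -91*(17 - 7) = -91*10 = -910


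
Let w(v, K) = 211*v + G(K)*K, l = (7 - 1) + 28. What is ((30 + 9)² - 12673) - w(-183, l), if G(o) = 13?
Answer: 27019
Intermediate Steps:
l = 34 (l = 6 + 28 = 34)
w(v, K) = 13*K + 211*v (w(v, K) = 211*v + 13*K = 13*K + 211*v)
((30 + 9)² - 12673) - w(-183, l) = ((30 + 9)² - 12673) - (13*34 + 211*(-183)) = (39² - 12673) - (442 - 38613) = (1521 - 12673) - 1*(-38171) = -11152 + 38171 = 27019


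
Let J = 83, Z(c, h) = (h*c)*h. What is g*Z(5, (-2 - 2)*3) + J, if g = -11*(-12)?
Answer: 95123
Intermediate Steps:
Z(c, h) = c*h² (Z(c, h) = (c*h)*h = c*h²)
g = 132
g*Z(5, (-2 - 2)*3) + J = 132*(5*((-2 - 2)*3)²) + 83 = 132*(5*(-4*3)²) + 83 = 132*(5*(-12)²) + 83 = 132*(5*144) + 83 = 132*720 + 83 = 95040 + 83 = 95123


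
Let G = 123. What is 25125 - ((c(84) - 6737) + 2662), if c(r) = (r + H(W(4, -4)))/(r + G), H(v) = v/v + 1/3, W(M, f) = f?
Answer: 18132944/621 ≈ 29200.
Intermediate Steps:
H(v) = 4/3 (H(v) = 1 + 1*(⅓) = 1 + ⅓ = 4/3)
c(r) = (4/3 + r)/(123 + r) (c(r) = (r + 4/3)/(r + 123) = (4/3 + r)/(123 + r))
25125 - ((c(84) - 6737) + 2662) = 25125 - (((4/3 + 84)/(123 + 84) - 6737) + 2662) = 25125 - (((256/3)/207 - 6737) + 2662) = 25125 - (((1/207)*(256/3) - 6737) + 2662) = 25125 - ((256/621 - 6737) + 2662) = 25125 - (-4183421/621 + 2662) = 25125 - 1*(-2530319/621) = 25125 + 2530319/621 = 18132944/621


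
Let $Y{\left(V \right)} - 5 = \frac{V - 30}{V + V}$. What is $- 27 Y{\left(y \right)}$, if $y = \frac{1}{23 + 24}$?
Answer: $\frac{37773}{2} \approx 18887.0$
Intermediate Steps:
$y = \frac{1}{47} \approx 0.021277$
$Y{\left(V \right)} = 5 + \frac{-30 + V}{2 V}$ ($Y{\left(V \right)} = 5 + \frac{V - 30}{V + V} = 5 + \frac{-30 + V}{2 V}$)
$- 27 Y{\left(y \right)} = - 27 \left(\frac{11}{2} - 15 \frac{1}{\frac{1}{47}}\right) = - 27 \left(\frac{11}{2} - 705\right) = \left(-27\right) \left(- \frac{1399}{2}\right) = \frac{37773}{2}$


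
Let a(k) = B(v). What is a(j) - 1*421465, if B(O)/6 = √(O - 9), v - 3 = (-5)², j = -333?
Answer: -421465 + 6*√19 ≈ -4.2144e+5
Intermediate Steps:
v = 28 (v = 3 + (-5)² = 3 + 25 = 28)
B(O) = 6*√(-9 + O) (B(O) = 6*√(O - 9) = 6*√(-9 + O))
a(k) = 6*√19 (a(k) = 6*√(-9 + 28) = 6*√19)
a(j) - 1*421465 = 6*√19 - 1*421465 = 6*√19 - 421465 = -421465 + 6*√19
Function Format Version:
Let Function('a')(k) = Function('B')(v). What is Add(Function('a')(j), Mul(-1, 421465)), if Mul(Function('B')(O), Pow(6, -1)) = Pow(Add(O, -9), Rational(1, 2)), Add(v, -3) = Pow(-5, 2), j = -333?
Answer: Add(-421465, Mul(6, Pow(19, Rational(1, 2)))) ≈ -4.2144e+5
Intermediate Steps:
v = 28 (v = Add(3, Pow(-5, 2)) = Add(3, 25) = 28)
Function('B')(O) = Mul(6, Pow(Add(-9, O), Rational(1, 2))) (Function('B')(O) = Mul(6, Pow(Add(O, -9), Rational(1, 2))) = Mul(6, Pow(Add(-9, O), Rational(1, 2))))
Function('a')(k) = Mul(6, Pow(19, Rational(1, 2))) (Function('a')(k) = Mul(6, Pow(Add(-9, 28), Rational(1, 2))) = Mul(6, Pow(19, Rational(1, 2))))
Add(Function('a')(j), Mul(-1, 421465)) = Add(Mul(6, Pow(19, Rational(1, 2))), Mul(-1, 421465)) = Add(Mul(6, Pow(19, Rational(1, 2))), -421465) = Add(-421465, Mul(6, Pow(19, Rational(1, 2))))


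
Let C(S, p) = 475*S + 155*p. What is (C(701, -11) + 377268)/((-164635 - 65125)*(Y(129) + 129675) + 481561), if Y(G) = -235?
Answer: -708538/29739652839 ≈ -2.3825e-5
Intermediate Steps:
C(S, p) = 155*p + 475*S
(C(701, -11) + 377268)/((-164635 - 65125)*(Y(129) + 129675) + 481561) = ((155*(-11) + 475*701) + 377268)/((-164635 - 65125)*(-235 + 129675) + 481561) = ((-1705 + 332975) + 377268)/(-229760*129440 + 481561) = (331270 + 377268)/(-29740134400 + 481561) = 708538/(-29739652839) = 708538*(-1/29739652839) = -708538/29739652839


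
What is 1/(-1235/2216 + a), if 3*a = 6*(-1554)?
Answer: -2216/6888563 ≈ -0.00032169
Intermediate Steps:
a = -3108 (a = (6*(-1554))/3 = (⅓)*(-9324) = -3108)
1/(-1235/2216 + a) = 1/(-1235/2216 - 3108) = 1/(-6888563/2216) = -2216/6888563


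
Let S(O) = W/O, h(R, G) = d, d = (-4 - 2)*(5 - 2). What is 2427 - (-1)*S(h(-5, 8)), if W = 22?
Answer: 21832/9 ≈ 2425.8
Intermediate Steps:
d = -18 (d = -6*3 = -18)
h(R, G) = -18
S(O) = 22/O
2427 - (-1)*S(h(-5, 8)) = 2427 - (-1)*22/(-18) = 2427 - (-1)*22*(-1/18) = 2427 - (-1)*(-11)/9 = 2427 - 1*11/9 = 2427 - 11/9 = 21832/9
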